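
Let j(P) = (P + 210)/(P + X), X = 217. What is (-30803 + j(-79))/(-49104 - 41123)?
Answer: 4250683/12451326 ≈ 0.34138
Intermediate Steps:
j(P) = (210 + P)/(217 + P) (j(P) = (P + 210)/(P + 217) = (210 + P)/(217 + P))
(-30803 + j(-79))/(-49104 - 41123) = (-30803 + (210 - 79)/(217 - 79))/(-49104 - 41123) = (-30803 + 131/138)/(-90227) = (-30803 + (1/138)*131)*(-1/90227) = (-30803 + 131/138)*(-1/90227) = -4250683/138*(-1/90227) = 4250683/12451326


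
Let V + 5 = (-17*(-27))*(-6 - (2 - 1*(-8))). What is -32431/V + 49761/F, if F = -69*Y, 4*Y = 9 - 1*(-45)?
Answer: -24850675/507081 ≈ -49.007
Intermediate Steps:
Y = 27/2 (Y = (9 - 1*(-45))/4 = (9 + 45)/4 = (¼)*54 = 27/2 ≈ 13.500)
V = -7349 (V = -5 + (-17*(-27))*(-6 - (2 - 1*(-8))) = -5 + 459*(-6 - (2 + 8)) = -5 + 459*(-6 - 1*10) = -5 + 459*(-6 - 10) = -5 + 459*(-16) = -5 - 7344 = -7349)
F = -1863/2 (F = -69*27/2 = -1863/2 ≈ -931.50)
-32431/V + 49761/F = -32431/(-7349) + 49761/(-1863/2) = -32431*(-1/7349) + 49761*(-2/1863) = 32431/7349 - 3686/69 = -24850675/507081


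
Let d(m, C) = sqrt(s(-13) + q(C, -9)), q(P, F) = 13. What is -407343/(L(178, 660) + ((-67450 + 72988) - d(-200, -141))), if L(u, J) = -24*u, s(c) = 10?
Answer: -515696238/1602733 - 407343*sqrt(23)/1602733 ≈ -322.98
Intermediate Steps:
d(m, C) = sqrt(23) (d(m, C) = sqrt(10 + 13) = sqrt(23))
-407343/(L(178, 660) + ((-67450 + 72988) - d(-200, -141))) = -407343/(-24*178 + ((-67450 + 72988) - sqrt(23))) = -407343/(-4272 + (5538 - sqrt(23))) = -407343/(1266 - sqrt(23))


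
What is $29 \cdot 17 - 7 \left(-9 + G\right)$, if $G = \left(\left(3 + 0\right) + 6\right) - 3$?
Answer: $514$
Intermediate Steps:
$G = 6$ ($G = \left(3 + 6\right) - 3 = 9 - 3 = 6$)
$29 \cdot 17 - 7 \left(-9 + G\right) = 29 \cdot 17 - 7 \left(-9 + 6\right) = 493 - 7 \left(-3\right) = 493 - -21 = 493 + 21 = 514$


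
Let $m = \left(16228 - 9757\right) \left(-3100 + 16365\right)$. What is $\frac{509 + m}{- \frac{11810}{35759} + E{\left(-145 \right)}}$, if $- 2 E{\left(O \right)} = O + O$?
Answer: $\frac{279044784356}{470295} \approx 5.9334 \cdot 10^{5}$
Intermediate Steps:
$m = 85837815$ ($m = 6471 \cdot 13265 = 85837815$)
$E{\left(O \right)} = - O$ ($E{\left(O \right)} = - \frac{O + O}{2} = - \frac{2 O}{2} = - O$)
$\frac{509 + m}{- \frac{11810}{35759} + E{\left(-145 \right)}} = \frac{509 + 85837815}{- \frac{11810}{35759} - -145} = \frac{85838324}{\left(-11810\right) \frac{1}{35759} + 145} = \frac{85838324}{- \frac{11810}{35759} + 145} = \frac{85838324}{\frac{5173245}{35759}} = 85838324 \cdot \frac{35759}{5173245} = \frac{279044784356}{470295}$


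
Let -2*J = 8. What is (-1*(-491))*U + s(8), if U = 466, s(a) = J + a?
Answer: 228810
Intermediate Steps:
J = -4 (J = -½*8 = -4)
s(a) = -4 + a
(-1*(-491))*U + s(8) = -1*(-491)*466 + (-4 + 8) = 491*466 + 4 = 228806 + 4 = 228810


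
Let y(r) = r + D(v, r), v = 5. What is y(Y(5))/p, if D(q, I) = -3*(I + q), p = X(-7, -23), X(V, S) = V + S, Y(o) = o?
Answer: ⅚ ≈ 0.83333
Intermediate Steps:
X(V, S) = S + V
p = -30 (p = -23 - 7 = -30)
D(q, I) = -3*I - 3*q
y(r) = -15 - 2*r (y(r) = r + (-3*r - 3*5) = r + (-3*r - 15) = r + (-15 - 3*r) = -15 - 2*r)
y(Y(5))/p = (-15 - 2*5)/(-30) = (-15 - 10)*(-1/30) = -25*(-1/30) = ⅚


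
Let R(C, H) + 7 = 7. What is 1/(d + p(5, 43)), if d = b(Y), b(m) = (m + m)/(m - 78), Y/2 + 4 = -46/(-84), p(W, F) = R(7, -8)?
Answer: 1783/290 ≈ 6.1483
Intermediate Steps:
R(C, H) = 0 (R(C, H) = -7 + 7 = 0)
p(W, F) = 0
Y = -145/21 (Y = -8 + 2*(-46/(-84)) = -8 + 2*(-46*(-1/84)) = -8 + 2*(23/42) = -8 + 23/21 = -145/21 ≈ -6.9048)
b(m) = 2*m/(-78 + m) (b(m) = (2*m)/(-78 + m) = 2*m/(-78 + m))
d = 290/1783 (d = 2*(-145/21)/(-78 - 145/21) = 2*(-145/21)/(-1783/21) = 2*(-145/21)*(-21/1783) = 290/1783 ≈ 0.16265)
1/(d + p(5, 43)) = 1/(290/1783 + 0) = 1/(290/1783) = 1783/290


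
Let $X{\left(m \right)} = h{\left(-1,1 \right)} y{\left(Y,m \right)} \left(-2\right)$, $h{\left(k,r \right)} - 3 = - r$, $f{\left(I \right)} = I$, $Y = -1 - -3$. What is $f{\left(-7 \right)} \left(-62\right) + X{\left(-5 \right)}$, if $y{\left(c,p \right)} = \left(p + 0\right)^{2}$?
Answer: $334$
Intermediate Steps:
$Y = 2$ ($Y = -1 + 3 = 2$)
$h{\left(k,r \right)} = 3 - r$
$y{\left(c,p \right)} = p^{2}$
$X{\left(m \right)} = - 4 m^{2}$ ($X{\left(m \right)} = \left(3 - 1\right) m^{2} \left(-2\right) = 2 m^{2} \left(-2\right) = - 4 m^{2}$)
$f{\left(-7 \right)} \left(-62\right) + X{\left(-5 \right)} = \left(-7\right) \left(-62\right) - 4 \left(-5\right)^{2} = 434 - 100 = 334$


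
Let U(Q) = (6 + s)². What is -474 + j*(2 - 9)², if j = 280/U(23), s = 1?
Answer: -194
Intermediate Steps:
U(Q) = 49 (U(Q) = (6 + 1)² = 7² = 49)
j = 40/7 (j = 280/49 = 280*(1/49) = 40/7 ≈ 5.7143)
-474 + j*(2 - 9)² = -474 + 40*(2 - 9)²/7 = -474 + (40/7)*(-7)² = -474 + (40/7)*49 = -474 + 280 = -194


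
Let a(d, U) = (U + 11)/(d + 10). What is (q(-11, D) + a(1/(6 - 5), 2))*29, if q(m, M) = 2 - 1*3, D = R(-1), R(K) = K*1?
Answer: 58/11 ≈ 5.2727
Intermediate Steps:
a(d, U) = (11 + U)/(10 + d)
R(K) = K
D = -1
q(m, M) = -1 (q(m, M) = 2 - 3 = -1)
(q(-11, D) + a(1/(6 - 5), 2))*29 = (-1 + (11 + 2)/(10 + 1/(6 - 5)))*29 = (-1 + 13/(10 + 1/1))*29 = (-1 + 13/(10 + 1))*29 = (-1 + 13/11)*29 = (2/11)*29 = 58/11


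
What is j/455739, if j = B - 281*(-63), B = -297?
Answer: 5802/151913 ≈ 0.038193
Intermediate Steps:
j = 17406 (j = -297 - 281*(-63) = -297 + 17703 = 17406)
j/455739 = 17406/455739 = 17406*(1/455739) = 5802/151913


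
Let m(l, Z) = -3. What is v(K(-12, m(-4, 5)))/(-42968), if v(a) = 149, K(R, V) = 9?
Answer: -149/42968 ≈ -0.0034677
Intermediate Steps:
v(K(-12, m(-4, 5)))/(-42968) = 149/(-42968) = 149*(-1/42968) = -149/42968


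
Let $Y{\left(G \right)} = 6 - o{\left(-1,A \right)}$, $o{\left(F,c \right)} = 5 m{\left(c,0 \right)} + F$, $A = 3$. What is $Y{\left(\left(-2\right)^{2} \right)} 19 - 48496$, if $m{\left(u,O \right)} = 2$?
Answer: $-48553$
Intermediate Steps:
$o{\left(F,c \right)} = 10 + F$ ($o{\left(F,c \right)} = 5 \cdot 2 + F = 10 + F$)
$Y{\left(G \right)} = -3$ ($Y{\left(G \right)} = 6 - \left(10 - 1\right) = 6 - 9 = -3$)
$Y{\left(\left(-2\right)^{2} \right)} 19 - 48496 = \left(-3\right) 19 - 48496 = -57 - 48496 = -48553$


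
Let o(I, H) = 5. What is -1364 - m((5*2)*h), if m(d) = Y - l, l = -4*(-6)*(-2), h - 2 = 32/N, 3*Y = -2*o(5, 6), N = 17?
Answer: -4226/3 ≈ -1408.7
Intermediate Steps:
Y = -10/3 (Y = (-2*5)/3 = (1/3)*(-10) = -10/3 ≈ -3.3333)
h = 66/17 (h = 2 + 32/17 = 66/17 ≈ 3.8824)
l = -48 (l = 24*(-2) = -48)
m(d) = 134/3 (m(d) = -10/3 - 1*(-48) = -10/3 + 48 = 134/3)
-1364 - m((5*2)*h) = -1364 - 1*134/3 = -1364 - 134/3 = -4226/3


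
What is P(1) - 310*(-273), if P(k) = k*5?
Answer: 84635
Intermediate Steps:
P(k) = 5*k
P(1) - 310*(-273) = 5*1 - 310*(-273) = 5 + 84630 = 84635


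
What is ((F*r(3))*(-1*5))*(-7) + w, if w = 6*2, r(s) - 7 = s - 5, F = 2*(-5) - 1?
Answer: -1913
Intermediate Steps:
F = -11 (F = -10 - 1 = -11)
r(s) = 2 + s (r(s) = 7 + (s - 5) = 7 + (-5 + s) = 2 + s)
w = 12
((F*r(3))*(-1*5))*(-7) + w = ((-11*(2 + 3))*(-1*5))*(-7) + 12 = (-11*5*(-5))*(-7) + 12 = -55*(-5)*(-7) + 12 = 275*(-7) + 12 = -1925 + 12 = -1913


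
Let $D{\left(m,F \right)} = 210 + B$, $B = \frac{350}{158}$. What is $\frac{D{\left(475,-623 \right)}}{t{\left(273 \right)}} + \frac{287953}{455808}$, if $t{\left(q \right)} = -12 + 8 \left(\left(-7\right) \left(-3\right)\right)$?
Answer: $\frac{932529491}{468114816} \approx 1.9921$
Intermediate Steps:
$t{\left(q \right)} = 156$ ($t{\left(q \right)} = -12 + 8 \cdot 21 = -12 + 168 = 156$)
$B = \frac{175}{79}$ ($B = 350 \cdot \frac{1}{158} = \frac{175}{79} \approx 2.2152$)
$D{\left(m,F \right)} = \frac{16765}{79}$ ($D{\left(m,F \right)} = 210 + \frac{175}{79} = \frac{16765}{79}$)
$\frac{D{\left(475,-623 \right)}}{t{\left(273 \right)}} + \frac{287953}{455808} = \frac{16765}{79 \cdot 156} + \frac{287953}{455808} = \frac{16765}{79} \cdot \frac{1}{156} + 287953 \cdot \frac{1}{455808} = \frac{16765}{12324} + \frac{287953}{455808} = \frac{932529491}{468114816}$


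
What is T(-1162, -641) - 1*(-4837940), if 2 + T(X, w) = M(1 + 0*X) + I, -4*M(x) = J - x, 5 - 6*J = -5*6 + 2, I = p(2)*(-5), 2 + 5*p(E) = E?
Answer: 38703495/8 ≈ 4.8379e+6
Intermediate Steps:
p(E) = -⅖ + E/5
I = 0 (I = (-⅖ + (⅕)*2)*(-5) = (-⅖ + ⅖)*(-5) = 0*(-5) = 0)
J = 11/2 (J = ⅚ - (-5*6 + 2)/6 = ⅚ - (-30 + 2)/6 = ⅚ - ⅙*(-28) = ⅚ + 14/3 = 11/2 ≈ 5.5000)
M(x) = -11/8 + x/4 (M(x) = -(11/2 - x)/4 = -11/8 + x/4)
T(X, w) = -25/8 (T(X, w) = -2 + ((-11/8 + (1 + 0*X)/4) + 0) = -2 + ((-11/8 + (1 + 0)/4) + 0) = -2 + ((-11/8 + (¼)*1) + 0) = -2 + ((-11/8 + ¼) + 0) = -2 + (-9/8 + 0) = -2 - 9/8 = -25/8)
T(-1162, -641) - 1*(-4837940) = -25/8 - 1*(-4837940) = -25/8 + 4837940 = 38703495/8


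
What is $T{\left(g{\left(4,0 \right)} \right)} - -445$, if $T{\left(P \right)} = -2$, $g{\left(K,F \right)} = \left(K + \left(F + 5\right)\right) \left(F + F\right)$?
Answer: $443$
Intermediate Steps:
$g{\left(K,F \right)} = 2 F \left(5 + F + K\right)$ ($g{\left(K,F \right)} = \left(K + \left(5 + F\right)\right) 2 F = \left(5 + F + K\right) 2 F = 2 F \left(5 + F + K\right)$)
$T{\left(g{\left(4,0 \right)} \right)} - -445 = -2 - -445 = -2 + 445 = 443$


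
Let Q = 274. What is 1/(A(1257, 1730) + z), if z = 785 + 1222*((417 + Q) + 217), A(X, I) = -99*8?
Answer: 1/1109569 ≈ 9.0125e-7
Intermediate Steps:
A(X, I) = -792
z = 1110361 (z = 785 + 1222*((417 + 274) + 217) = 785 + 1222*(691 + 217) = 785 + 1222*908 = 785 + 1109576 = 1110361)
1/(A(1257, 1730) + z) = 1/(-792 + 1110361) = 1/1109569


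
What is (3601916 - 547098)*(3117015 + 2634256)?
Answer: 17569086173678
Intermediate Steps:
(3601916 - 547098)*(3117015 + 2634256) = 3054818*5751271 = 17569086173678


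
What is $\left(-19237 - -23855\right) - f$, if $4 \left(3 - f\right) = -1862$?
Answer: $\frac{8299}{2} \approx 4149.5$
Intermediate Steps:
$f = \frac{937}{2}$ ($f = 3 - - \frac{931}{2} = 3 + \frac{931}{2} = \frac{937}{2} \approx 468.5$)
$\left(-19237 - -23855\right) - f = \left(-19237 - -23855\right) - \frac{937}{2} = \left(-19237 + 23855\right) - \frac{937}{2} = 4618 - \frac{937}{2} = \frac{8299}{2}$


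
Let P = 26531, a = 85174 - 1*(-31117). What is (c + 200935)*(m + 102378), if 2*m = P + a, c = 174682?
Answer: 65278102813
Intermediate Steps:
a = 116291 (a = 85174 + 31117 = 116291)
m = 71411 (m = (26531 + 116291)/2 = (½)*142822 = 71411)
(c + 200935)*(m + 102378) = (174682 + 200935)*(71411 + 102378) = 375617*173789 = 65278102813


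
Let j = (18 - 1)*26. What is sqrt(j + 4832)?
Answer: 3*sqrt(586) ≈ 72.622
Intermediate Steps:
j = 442 (j = 17*26 = 442)
sqrt(j + 4832) = sqrt(442 + 4832) = sqrt(5274) = 3*sqrt(586)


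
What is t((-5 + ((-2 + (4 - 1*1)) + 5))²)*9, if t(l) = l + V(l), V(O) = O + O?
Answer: 27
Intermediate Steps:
V(O) = 2*O
t(l) = 3*l (t(l) = l + 2*l = 3*l)
t((-5 + ((-2 + (4 - 1*1)) + 5))²)*9 = (3*(-5 + ((-2 + (4 - 1*1)) + 5))²)*9 = (3*(-5 + ((-2 + (4 - 1)) + 5))²)*9 = (3*(-5 + ((-2 + 3) + 5))²)*9 = (3*(-5 + (1 + 5))²)*9 = (3*(-5 + 6)²)*9 = (3*1²)*9 = (3*1)*9 = 3*9 = 27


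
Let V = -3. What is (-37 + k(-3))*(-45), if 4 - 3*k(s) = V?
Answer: 1560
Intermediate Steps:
k(s) = 7/3 (k(s) = 4/3 - ⅓*(-3) = 4/3 + 1 = 7/3)
(-37 + k(-3))*(-45) = (-37 + 7/3)*(-45) = -104/3*(-45) = 1560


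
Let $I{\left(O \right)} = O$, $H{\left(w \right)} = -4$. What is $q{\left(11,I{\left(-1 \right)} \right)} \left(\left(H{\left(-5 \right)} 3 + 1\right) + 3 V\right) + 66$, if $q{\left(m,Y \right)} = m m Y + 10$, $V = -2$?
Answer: $1953$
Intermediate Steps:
$q{\left(m,Y \right)} = 10 + Y m^{2}$ ($q{\left(m,Y \right)} = m^{2} Y + 10 = Y m^{2} + 10 = 10 + Y m^{2}$)
$q{\left(11,I{\left(-1 \right)} \right)} \left(\left(H{\left(-5 \right)} 3 + 1\right) + 3 V\right) + 66 = \left(10 - 11^{2}\right) \left(\left(\left(-4\right) 3 + 1\right) + 3 \left(-2\right)\right) + 66 = \left(10 - 121\right) \left(\left(-12 + 1\right) - 6\right) + 66 = \left(10 - 121\right) \left(-11 - 6\right) + 66 = \left(-111\right) \left(-17\right) + 66 = 1887 + 66 = 1953$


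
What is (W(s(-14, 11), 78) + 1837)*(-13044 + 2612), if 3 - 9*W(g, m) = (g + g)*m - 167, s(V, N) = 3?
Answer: -169363520/9 ≈ -1.8818e+7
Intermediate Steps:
W(g, m) = 170/9 - 2*g*m/9 (W(g, m) = 1/3 - ((g + g)*m - 167)/9 = 1/3 - ((2*g)*m - 167)/9 = 1/3 - (2*g*m - 167)/9 = 1/3 - (-167 + 2*g*m)/9 = 1/3 + (167/9 - 2*g*m/9) = 170/9 - 2*g*m/9)
(W(s(-14, 11), 78) + 1837)*(-13044 + 2612) = ((170/9 - 2/9*3*78) + 1837)*(-13044 + 2612) = ((170/9 - 52) + 1837)*(-10432) = (-298/9 + 1837)*(-10432) = (16235/9)*(-10432) = -169363520/9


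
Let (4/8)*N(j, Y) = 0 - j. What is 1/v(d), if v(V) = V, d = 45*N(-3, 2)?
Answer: 1/270 ≈ 0.0037037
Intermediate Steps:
N(j, Y) = -2*j (N(j, Y) = 2*(0 - j) = 2*(-j) = -2*j)
d = 270 (d = 45*(-2*(-3)) = 45*6 = 270)
1/v(d) = 1/270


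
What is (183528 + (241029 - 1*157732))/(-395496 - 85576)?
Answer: -266825/481072 ≈ -0.55465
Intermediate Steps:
(183528 + (241029 - 1*157732))/(-395496 - 85576) = (183528 + (241029 - 157732))/(-481072) = (183528 + 83297)*(-1/481072) = 266825*(-1/481072) = -266825/481072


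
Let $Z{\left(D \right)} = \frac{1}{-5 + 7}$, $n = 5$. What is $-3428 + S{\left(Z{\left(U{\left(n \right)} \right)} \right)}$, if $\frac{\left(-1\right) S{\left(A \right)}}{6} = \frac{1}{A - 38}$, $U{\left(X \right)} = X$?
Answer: $- \frac{85696}{25} \approx -3427.8$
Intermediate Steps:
$Z{\left(D \right)} = \frac{1}{2}$
$S{\left(A \right)} = - \frac{6}{-38 + A}$ ($S{\left(A \right)} = - \frac{6}{A - 38} = - \frac{6}{-38 + A}$)
$-3428 + S{\left(Z{\left(U{\left(n \right)} \right)} \right)} = -3428 - \frac{6}{-38 + \frac{1}{2}} = -3428 - \frac{6}{- \frac{75}{2}} = -3428 - - \frac{4}{25} = -3428 + \frac{4}{25} = - \frac{85696}{25}$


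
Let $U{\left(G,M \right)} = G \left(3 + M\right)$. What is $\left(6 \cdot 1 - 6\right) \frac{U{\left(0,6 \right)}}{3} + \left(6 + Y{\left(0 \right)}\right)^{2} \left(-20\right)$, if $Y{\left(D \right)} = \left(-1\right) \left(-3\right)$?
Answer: $-1620$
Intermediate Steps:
$Y{\left(D \right)} = 3$
$\left(6 \cdot 1 - 6\right) \frac{U{\left(0,6 \right)}}{3} + \left(6 + Y{\left(0 \right)}\right)^{2} \left(-20\right) = \left(6 \cdot 1 - 6\right) \frac{0 \left(3 + 6\right)}{3} + \left(6 + 3\right)^{2} \left(-20\right) = \left(6 - 6\right) 0 \cdot 9 \cdot \frac{1}{3} + 9^{2} \left(-20\right) = 0 \cdot 0 \cdot \frac{1}{3} + 81 \left(-20\right) = 0 \cdot 0 - 1620 = 0 - 1620 = -1620$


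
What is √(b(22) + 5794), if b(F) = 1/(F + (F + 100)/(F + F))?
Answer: 2*√430243710/545 ≈ 76.119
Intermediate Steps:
b(F) = 1/(F + (100 + F)/(2*F)) (b(F) = 1/(F + (100 + F)/((2*F))) = 1/(F + (100 + F)*(1/(2*F))) = 1/(F + (100 + F)/(2*F)))
√(b(22) + 5794) = √(2*22/(100 + 22 + 2*22²) + 5794) = √(2*22/(100 + 22 + 2*484) + 5794) = √(2*22/(100 + 22 + 968) + 5794) = √(2*22/1090 + 5794) = √(2*22*(1/1090) + 5794) = √(22/545 + 5794) = √(3157752/545) = 2*√430243710/545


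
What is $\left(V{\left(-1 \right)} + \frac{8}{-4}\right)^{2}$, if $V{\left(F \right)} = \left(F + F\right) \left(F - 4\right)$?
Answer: $64$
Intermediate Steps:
$V{\left(F \right)} = 2 F \left(-4 + F\right)$
$\left(V{\left(-1 \right)} + \frac{8}{-4}\right)^{2} = \left(2 \left(-1\right) \left(-4 - 1\right) + \frac{8}{-4}\right)^{2} = \left(2 \left(-1\right) \left(-5\right) + 8 \left(- \frac{1}{4}\right)\right)^{2} = \left(10 - 2\right)^{2} = 8^{2} = 64$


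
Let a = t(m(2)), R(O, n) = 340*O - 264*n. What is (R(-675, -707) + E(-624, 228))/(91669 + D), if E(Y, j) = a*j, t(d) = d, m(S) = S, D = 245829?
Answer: -21198/168749 ≈ -0.12562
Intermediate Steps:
R(O, n) = -264*n + 340*O
a = 2
E(Y, j) = 2*j
(R(-675, -707) + E(-624, 228))/(91669 + D) = ((-264*(-707) + 340*(-675)) + 2*228)/(91669 + 245829) = ((186648 - 229500) + 456)/337498 = (-42852 + 456)*(1/337498) = -42396*1/337498 = -21198/168749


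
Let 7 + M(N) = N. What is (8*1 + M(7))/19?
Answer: 8/19 ≈ 0.42105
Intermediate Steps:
M(N) = -7 + N
(8*1 + M(7))/19 = (8*1 + (-7 + 7))/19 = (8 + 0)*(1/19) = 8*(1/19) = 8/19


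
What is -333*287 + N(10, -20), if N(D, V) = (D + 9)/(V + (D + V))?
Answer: -2867149/30 ≈ -95572.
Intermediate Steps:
N(D, V) = (9 + D)/(D + 2*V)
-333*287 + N(10, -20) = -333*287 + (9 + 10)/(10 + 2*(-20)) = -95571 + 19/(10 - 40) = -95571 + 19/(-30) = -95571 - 1/30*19 = -95571 - 19/30 = -2867149/30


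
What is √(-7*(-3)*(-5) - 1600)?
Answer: I*√1705 ≈ 41.292*I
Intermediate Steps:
√(-7*(-3)*(-5) - 1600) = √(21*(-5) - 1600) = √(-105 - 1600) = √(-1705) = I*√1705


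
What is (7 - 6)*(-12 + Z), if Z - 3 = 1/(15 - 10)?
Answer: -44/5 ≈ -8.8000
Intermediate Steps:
Z = 16/5 (Z = 3 + 1/(15 - 10) = 3 + 1/5 = 3 + ⅕ = 16/5 ≈ 3.2000)
(7 - 6)*(-12 + Z) = (7 - 6)*(-12 + 16/5) = 1*(-44/5) = -44/5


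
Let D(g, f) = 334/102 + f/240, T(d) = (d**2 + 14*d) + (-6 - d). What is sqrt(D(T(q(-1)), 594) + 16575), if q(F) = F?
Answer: sqrt(17250611790)/1020 ≈ 128.77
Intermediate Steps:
T(d) = -6 + d**2 + 13*d
D(g, f) = 167/51 + f/240 (D(g, f) = 334*(1/102) + f*(1/240) = 167/51 + f/240)
sqrt(D(T(q(-1)), 594) + 16575) = sqrt((167/51 + (1/240)*594) + 16575) = sqrt((167/51 + 99/40) + 16575) = sqrt(11729/2040 + 16575) = sqrt(33824729/2040) = sqrt(17250611790)/1020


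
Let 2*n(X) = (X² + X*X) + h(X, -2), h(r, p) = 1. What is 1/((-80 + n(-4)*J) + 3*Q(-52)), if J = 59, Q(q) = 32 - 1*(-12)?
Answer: 2/2051 ≈ 0.00097513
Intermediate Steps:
Q(q) = 44 (Q(q) = 32 + 12 = 44)
n(X) = ½ + X² (n(X) = ((X² + X*X) + 1)/2 = ((X² + X²) + 1)/2 = (2*X² + 1)/2 = (1 + 2*X²)/2 = ½ + X²)
1/((-80 + n(-4)*J) + 3*Q(-52)) = 1/((-80 + (½ + (-4)²)*59) + 3*44) = 1/((-80 + (½ + 16)*59) + 132) = 1/((-80 + (33/2)*59) + 132) = 1/((-80 + 1947/2) + 132) = 1/(1787/2 + 132) = 1/(2051/2) = 2/2051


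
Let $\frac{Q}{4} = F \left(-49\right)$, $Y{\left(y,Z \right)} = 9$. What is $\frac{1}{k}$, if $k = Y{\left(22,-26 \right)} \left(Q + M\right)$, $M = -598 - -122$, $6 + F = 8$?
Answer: $- \frac{1}{7812} \approx -0.00012801$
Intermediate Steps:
$F = 2$ ($F = -6 + 8 = 2$)
$Q = -392$ ($Q = 4 \cdot 2 \left(-49\right) = 4 \left(-98\right) = -392$)
$M = -476$ ($M = -598 + 122 = -476$)
$k = -7812$ ($k = 9 \left(-392 - 476\right) = 9 \left(-868\right) = -7812$)
$\frac{1}{k} = \frac{1}{-7812} = - \frac{1}{7812}$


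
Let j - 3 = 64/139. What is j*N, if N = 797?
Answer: 383357/139 ≈ 2758.0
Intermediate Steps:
j = 481/139 (j = 3 + 64/139 = 481/139 ≈ 3.4604)
j*N = (481/139)*797 = 383357/139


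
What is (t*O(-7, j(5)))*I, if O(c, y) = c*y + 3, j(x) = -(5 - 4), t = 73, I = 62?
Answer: 45260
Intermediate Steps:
j(x) = -1 (j(x) = -1*1 = -1)
O(c, y) = 3 + c*y
(t*O(-7, j(5)))*I = (73*(3 - 7*(-1)))*62 = (73*(3 + 7))*62 = (73*10)*62 = 730*62 = 45260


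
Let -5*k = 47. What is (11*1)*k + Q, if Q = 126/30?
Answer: -496/5 ≈ -99.200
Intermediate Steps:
Q = 21/5 (Q = 126*(1/30) = 21/5 ≈ 4.2000)
k = -47/5 (k = -1/5*47 = -47/5 ≈ -9.4000)
(11*1)*k + Q = (11*1)*(-47/5) + 21/5 = 11*(-47/5) + 21/5 = -517/5 + 21/5 = -496/5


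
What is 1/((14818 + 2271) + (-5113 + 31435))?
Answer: 1/43411 ≈ 2.3036e-5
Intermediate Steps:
1/((14818 + 2271) + (-5113 + 31435)) = 1/(17089 + 26322) = 1/43411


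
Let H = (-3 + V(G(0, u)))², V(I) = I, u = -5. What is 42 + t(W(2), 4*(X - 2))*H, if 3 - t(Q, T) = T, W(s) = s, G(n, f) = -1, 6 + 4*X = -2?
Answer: 346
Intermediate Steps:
X = -2 (X = -3/2 + (¼)*(-2) = -3/2 - ½ = -2)
t(Q, T) = 3 - T
H = 16 (H = (-3 - 1)² = (-4)² = 16)
42 + t(W(2), 4*(X - 2))*H = 42 + (3 - 4*(-2 - 2))*16 = 42 + (3 - 4*(-4))*16 = 42 + (3 - 1*(-16))*16 = 42 + (3 + 16)*16 = 42 + 19*16 = 42 + 304 = 346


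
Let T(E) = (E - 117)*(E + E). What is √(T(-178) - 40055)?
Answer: √64965 ≈ 254.88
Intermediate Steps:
T(E) = 2*E*(-117 + E) (T(E) = (-117 + E)*(2*E) = 2*E*(-117 + E))
√(T(-178) - 40055) = √(2*(-178)*(-117 - 178) - 40055) = √(2*(-178)*(-295) - 40055) = √(105020 - 40055) = √64965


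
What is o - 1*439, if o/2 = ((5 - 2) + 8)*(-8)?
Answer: -615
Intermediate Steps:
o = -176 (o = 2*(((5 - 2) + 8)*(-8)) = 2*((3 + 8)*(-8)) = 2*(11*(-8)) = 2*(-88) = -176)
o - 1*439 = -176 - 1*439 = -176 - 439 = -615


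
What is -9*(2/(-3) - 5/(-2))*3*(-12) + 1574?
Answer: 2168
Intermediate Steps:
-9*(2/(-3) - 5/(-2))*3*(-12) + 1574 = -9*(2*(-⅓) - 5*(-½))*3*(-12) + 1574 = -9*(-⅔ + 5/2)*3*(-12) + 1574 = -33*3/2*(-12) + 1574 = -9*11/2*(-12) + 1574 = -99/2*(-12) + 1574 = 594 + 1574 = 2168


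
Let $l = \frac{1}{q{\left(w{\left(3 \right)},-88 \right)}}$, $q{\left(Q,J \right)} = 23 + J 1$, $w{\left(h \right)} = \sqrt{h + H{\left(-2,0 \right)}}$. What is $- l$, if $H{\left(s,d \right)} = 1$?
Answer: $\frac{1}{65} \approx 0.015385$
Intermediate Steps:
$w{\left(h \right)} = \sqrt{1 + h}$ ($w{\left(h \right)} = \sqrt{h + 1} = \sqrt{1 + h}$)
$q{\left(Q,J \right)} = 23 + J$
$l = - \frac{1}{65}$ ($l = \frac{1}{23 - 88} = \frac{1}{-65} = - \frac{1}{65} \approx -0.015385$)
$- l = \left(-1\right) \left(- \frac{1}{65}\right) = \frac{1}{65}$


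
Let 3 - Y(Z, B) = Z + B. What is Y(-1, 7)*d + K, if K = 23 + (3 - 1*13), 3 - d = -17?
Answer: -47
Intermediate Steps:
Y(Z, B) = 3 - B - Z (Y(Z, B) = 3 - (Z + B) = 3 - (B + Z) = 3 + (-B - Z) = 3 - B - Z)
d = 20 (d = 3 - 1*(-17) = 3 + 17 = 20)
K = 13 (K = 23 + (3 - 13) = 23 - 10 = 13)
Y(-1, 7)*d + K = (3 - 1*7 - 1*(-1))*20 + 13 = (3 - 7 + 1)*20 + 13 = -3*20 + 13 = -60 + 13 = -47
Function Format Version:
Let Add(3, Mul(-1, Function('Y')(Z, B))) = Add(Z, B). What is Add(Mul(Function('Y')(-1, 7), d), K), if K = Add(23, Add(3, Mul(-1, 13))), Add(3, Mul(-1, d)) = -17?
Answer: -47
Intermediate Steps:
Function('Y')(Z, B) = Add(3, Mul(-1, B), Mul(-1, Z)) (Function('Y')(Z, B) = Add(3, Mul(-1, Add(Z, B))) = Add(3, Mul(-1, Add(B, Z))) = Add(3, Add(Mul(-1, B), Mul(-1, Z))) = Add(3, Mul(-1, B), Mul(-1, Z)))
d = 20 (d = Add(3, Mul(-1, -17)) = Add(3, 17) = 20)
K = 13 (K = Add(23, Add(3, -13)) = Add(23, -10) = 13)
Add(Mul(Function('Y')(-1, 7), d), K) = Add(Mul(Add(3, Mul(-1, 7), Mul(-1, -1)), 20), 13) = Add(Mul(Add(3, -7, 1), 20), 13) = Add(Mul(-3, 20), 13) = Add(-60, 13) = -47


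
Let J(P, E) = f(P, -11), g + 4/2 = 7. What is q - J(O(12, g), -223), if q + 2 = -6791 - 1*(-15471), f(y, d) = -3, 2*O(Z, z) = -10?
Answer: 8681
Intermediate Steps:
g = 5 (g = -2 + 7 = 5)
O(Z, z) = -5 (O(Z, z) = (½)*(-10) = -5)
J(P, E) = -3
q = 8678 (q = -2 + (-6791 - 1*(-15471)) = -2 + (-6791 + 15471) = -2 + 8680 = 8678)
q - J(O(12, g), -223) = 8678 - 1*(-3) = 8678 + 3 = 8681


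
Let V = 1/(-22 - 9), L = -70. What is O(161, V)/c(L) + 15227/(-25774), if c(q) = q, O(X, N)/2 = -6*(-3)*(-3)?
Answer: 122693/128870 ≈ 0.95207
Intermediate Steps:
V = -1/31 (V = 1/(-31) = -1/31 ≈ -0.032258)
O(X, N) = -108 (O(X, N) = 2*(-6*(-3)*(-3)) = 2*(18*(-3)) = 2*(-54) = -108)
O(161, V)/c(L) + 15227/(-25774) = -108/(-70) + 15227/(-25774) = -108*(-1/70) + 15227*(-1/25774) = 54/35 - 15227/25774 = 122693/128870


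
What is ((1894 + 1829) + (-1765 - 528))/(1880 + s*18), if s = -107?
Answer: -715/23 ≈ -31.087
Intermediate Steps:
((1894 + 1829) + (-1765 - 528))/(1880 + s*18) = ((1894 + 1829) + (-1765 - 528))/(1880 - 107*18) = (3723 - 2293)/(1880 - 1926) = 1430/(-46) = 1430*(-1/46) = -715/23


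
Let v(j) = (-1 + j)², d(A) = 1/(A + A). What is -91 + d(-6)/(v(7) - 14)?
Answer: -24025/264 ≈ -91.004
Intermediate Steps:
d(A) = 1/(2*A)
-91 + d(-6)/(v(7) - 14) = -91 + ((½)/(-6))/((-1 + 7)² - 14) = -91 + ((½)*(-⅙))/(6² - 14) = -91 - 1/12/(36 - 14) = -91 - 1/12/22 = -91 + (1/22)*(-1/12) = -91 - 1/264 = -24025/264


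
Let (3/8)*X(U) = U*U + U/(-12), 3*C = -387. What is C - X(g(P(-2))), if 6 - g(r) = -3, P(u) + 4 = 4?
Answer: -343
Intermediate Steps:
C = -129 (C = (⅓)*(-387) = -129)
P(u) = 0 (P(u) = -4 + 4 = 0)
g(r) = 9 (g(r) = 6 - 1*(-3) = 6 + 3 = 9)
X(U) = -2*U/9 + 8*U²/3 (X(U) = 8*(U*U + U/(-12))/3 = 8*(U² + U*(-1/12))/3 = 8*(U² - U/12)/3 = -2*U/9 + 8*U²/3)
C - X(g(P(-2))) = -129 - 2*9*(-1 + 12*9)/9 = -129 - 2*9*(-1 + 108)/9 = -129 - 2*9*107/9 = -129 - 1*214 = -129 - 214 = -343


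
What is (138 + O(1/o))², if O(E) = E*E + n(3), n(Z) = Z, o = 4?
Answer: 5094049/256 ≈ 19899.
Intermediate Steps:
O(E) = 3 + E² (O(E) = E*E + 3 = E² + 3 = 3 + E²)
(138 + O(1/o))² = (138 + (3 + (1/4)²))² = (138 + (3 + (¼)²))² = (138 + (3 + 1/16))² = (138 + 49/16)² = (2257/16)² = 5094049/256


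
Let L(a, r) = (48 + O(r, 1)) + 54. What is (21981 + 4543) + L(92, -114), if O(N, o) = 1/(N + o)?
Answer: 3008737/113 ≈ 26626.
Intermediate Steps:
L(a, r) = 102 + 1/(1 + r) (L(a, r) = (48 + 1/(r + 1)) + 54 = (48 + 1/(1 + r)) + 54 = 102 + 1/(1 + r))
(21981 + 4543) + L(92, -114) = (21981 + 4543) + (103 + 102*(-114))/(1 - 114) = 26524 + (103 - 11628)/(-113) = 26524 - 1/113*(-11525) = 26524 + 11525/113 = 3008737/113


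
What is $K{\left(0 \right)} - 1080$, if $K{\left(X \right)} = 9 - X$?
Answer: $-1071$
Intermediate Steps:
$K{\left(0 \right)} - 1080 = \left(9 - 0\right) - 1080 = \left(9 + 0\right) - 1080 = 9 - 1080 = -1071$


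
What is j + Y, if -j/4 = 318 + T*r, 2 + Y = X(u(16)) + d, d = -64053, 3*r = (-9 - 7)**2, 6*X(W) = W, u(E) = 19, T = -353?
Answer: 331001/6 ≈ 55167.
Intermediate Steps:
X(W) = W/6
r = 256/3 (r = (-9 - 7)**2/3 = (1/3)*(-16)**2 = (1/3)*256 = 256/3 ≈ 85.333)
Y = -384311/6 (Y = -2 + ((1/6)*19 - 64053) = -2 + (19/6 - 64053) = -2 - 384299/6 = -384311/6 ≈ -64052.)
j = 357656/3 (j = -4*(318 - 353*256/3) = -4*(318 - 90368/3) = -4*(-89414/3) = 357656/3 ≈ 1.1922e+5)
j + Y = 357656/3 - 384311/6 = 331001/6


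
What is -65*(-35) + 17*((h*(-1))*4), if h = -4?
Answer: 2547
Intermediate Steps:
-65*(-35) + 17*((h*(-1))*4) = -65*(-35) + 17*(-4*(-1)*4) = 2275 + 17*(4*4) = 2275 + 17*16 = 2275 + 272 = 2547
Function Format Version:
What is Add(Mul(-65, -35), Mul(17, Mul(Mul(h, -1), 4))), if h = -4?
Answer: 2547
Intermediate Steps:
Add(Mul(-65, -35), Mul(17, Mul(Mul(h, -1), 4))) = Add(Mul(-65, -35), Mul(17, Mul(Mul(-4, -1), 4))) = Add(2275, Mul(17, Mul(4, 4))) = Add(2275, Mul(17, 16)) = Add(2275, 272) = 2547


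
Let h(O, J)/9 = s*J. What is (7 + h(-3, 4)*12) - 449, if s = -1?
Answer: -874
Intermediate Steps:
h(O, J) = -9*J (h(O, J) = 9*(-J) = -9*J)
(7 + h(-3, 4)*12) - 449 = (7 - 9*4*12) - 449 = (7 - 36*12) - 449 = (7 - 432) - 449 = -425 - 449 = -874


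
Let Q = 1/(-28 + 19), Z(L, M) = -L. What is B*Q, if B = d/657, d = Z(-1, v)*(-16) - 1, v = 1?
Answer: 17/5913 ≈ 0.0028750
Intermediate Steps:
d = -17 (d = -1*(-1)*(-16) - 1 = 1*(-16) - 1 = -16 - 1 = -17)
Q = -⅑ (Q = 1/(-9) = -⅑ ≈ -0.11111)
B = -17/657 ≈ -0.025875
B*Q = -17/657*(-⅑) = 17/5913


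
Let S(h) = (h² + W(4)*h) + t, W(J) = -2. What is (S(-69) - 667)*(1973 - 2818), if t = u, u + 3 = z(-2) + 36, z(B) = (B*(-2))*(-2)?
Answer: -3597165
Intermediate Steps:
z(B) = 4*B (z(B) = -2*B*(-2) = 4*B)
u = 25 (u = -3 + (4*(-2) + 36) = -3 + (-8 + 36) = -3 + 28 = 25)
t = 25
S(h) = 25 + h² - 2*h (S(h) = (h² - 2*h) + 25 = 25 + h² - 2*h)
(S(-69) - 667)*(1973 - 2818) = ((25 + (-69)² - 2*(-69)) - 667)*(1973 - 2818) = ((25 + 4761 + 138) - 667)*(-845) = (4924 - 667)*(-845) = 4257*(-845) = -3597165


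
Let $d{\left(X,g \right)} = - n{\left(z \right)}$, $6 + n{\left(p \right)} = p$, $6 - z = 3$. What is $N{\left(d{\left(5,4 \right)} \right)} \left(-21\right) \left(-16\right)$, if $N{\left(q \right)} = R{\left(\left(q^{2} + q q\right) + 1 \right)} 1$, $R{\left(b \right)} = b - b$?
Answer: $0$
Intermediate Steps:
$z = 3$ ($z = 6 - 3 = 3$)
$n{\left(p \right)} = -6 + p$
$R{\left(b \right)} = 0$
$d{\left(X,g \right)} = 3$ ($d{\left(X,g \right)} = - (-6 + 3) = \left(-1\right) \left(-3\right) = 3$)
$N{\left(q \right)} = 0$ ($N{\left(q \right)} = 0 \cdot 1 = 0$)
$N{\left(d{\left(5,4 \right)} \right)} \left(-21\right) \left(-16\right) = 0 \left(-21\right) \left(-16\right) = 0 \left(-16\right) = 0$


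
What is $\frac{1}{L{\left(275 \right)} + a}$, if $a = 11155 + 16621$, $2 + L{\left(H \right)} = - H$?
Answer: $\frac{1}{27499} \approx 3.6365 \cdot 10^{-5}$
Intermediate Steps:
$L{\left(H \right)} = -2 - H$
$a = 27776$
$\frac{1}{L{\left(275 \right)} + a} = \frac{1}{\left(-2 - 275\right) + 27776} = \frac{1}{-277 + 27776} = \frac{1}{27499}$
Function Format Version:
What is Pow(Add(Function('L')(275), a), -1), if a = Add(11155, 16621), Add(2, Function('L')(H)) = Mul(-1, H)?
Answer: Rational(1, 27499) ≈ 3.6365e-5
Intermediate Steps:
Function('L')(H) = Add(-2, Mul(-1, H))
a = 27776
Pow(Add(Function('L')(275), a), -1) = Pow(Add(Add(-2, Mul(-1, 275)), 27776), -1) = Pow(Add(Add(-2, -275), 27776), -1) = Pow(Add(-277, 27776), -1) = Pow(27499, -1) = Rational(1, 27499)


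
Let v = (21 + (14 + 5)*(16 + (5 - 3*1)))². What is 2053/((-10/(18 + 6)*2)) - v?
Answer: -671163/5 ≈ -1.3423e+5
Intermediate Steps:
v = 131769 (v = (21 + 19*(16 + (5 - 3)))² = (21 + 19*(16 + 2))² = (21 + 19*18)² = (21 + 342)² = 363² = 131769)
2053/((-10/(18 + 6)*2)) - v = 2053/((-10/(18 + 6)*2)) - 1*131769 = 2053/((-10/24*2)) - 131769 = 2053/((-10*1/24*2)) - 131769 = 2053/((-5/12*2)) - 131769 = 2053/(-⅚) - 131769 = 2053*(-6/5) - 131769 = -12318/5 - 131769 = -671163/5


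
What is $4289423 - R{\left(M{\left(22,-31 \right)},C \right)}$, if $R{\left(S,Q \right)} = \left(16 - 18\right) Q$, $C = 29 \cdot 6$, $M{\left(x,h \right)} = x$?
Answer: $4289771$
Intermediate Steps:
$C = 174$
$R{\left(S,Q \right)} = - 2 Q$
$4289423 - R{\left(M{\left(22,-31 \right)},C \right)} = 4289423 - \left(-2\right) 174 = 4289423 - -348 = 4289423 + 348 = 4289771$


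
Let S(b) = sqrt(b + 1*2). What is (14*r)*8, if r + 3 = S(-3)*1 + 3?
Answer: 112*I ≈ 112.0*I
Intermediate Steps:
S(b) = sqrt(2 + b) (S(b) = sqrt(b + 2) = sqrt(2 + b))
r = I (r = -3 + (sqrt(2 - 3)*1 + 3) = -3 + (sqrt(-1)*1 + 3) = -3 + (I*1 + 3) = -3 + (I + 3) = -3 + (3 + I) = I ≈ 1.0*I)
(14*r)*8 = (14*I)*8 = 112*I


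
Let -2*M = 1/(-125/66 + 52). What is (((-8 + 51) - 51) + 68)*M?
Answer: -1980/3307 ≈ -0.59873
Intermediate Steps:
M = -33/3307 (M = -1/(2*(-125/66 + 52)) = -1/(2*3307/66) = -1/2*66/3307 = -33/3307 ≈ -0.0099788)
(((-8 + 51) - 51) + 68)*M = (((-8 + 51) - 51) + 68)*(-33/3307) = ((43 - 51) + 68)*(-33/3307) = (-8 + 68)*(-33/3307) = 60*(-33/3307) = -1980/3307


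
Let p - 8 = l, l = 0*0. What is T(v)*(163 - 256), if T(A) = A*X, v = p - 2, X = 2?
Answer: -1116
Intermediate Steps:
l = 0
p = 8 (p = 8 + 0 = 8)
v = 6 (v = 8 - 2 = 6)
T(A) = 2*A (T(A) = A*2 = 2*A)
T(v)*(163 - 256) = (2*6)*(163 - 256) = 12*(-93) = -1116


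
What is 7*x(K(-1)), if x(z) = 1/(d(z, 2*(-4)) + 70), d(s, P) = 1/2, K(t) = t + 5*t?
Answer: 14/141 ≈ 0.099291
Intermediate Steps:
K(t) = 6*t
d(s, P) = 1/2
x(z) = 2/141 (x(z) = 1/(1/2 + 70) = 1/(141/2) = 2/141)
7*x(K(-1)) = 7*(2/141) = 14/141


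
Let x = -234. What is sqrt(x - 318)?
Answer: 2*I*sqrt(138) ≈ 23.495*I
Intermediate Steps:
sqrt(x - 318) = sqrt(-234 - 318) = sqrt(-552) = 2*I*sqrt(138)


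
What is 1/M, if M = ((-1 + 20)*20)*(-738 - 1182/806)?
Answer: -403/113241900 ≈ -3.5588e-6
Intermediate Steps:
M = -113241900/403 (M = (19*20)*(-738 - 1182*1/806) = 380*(-738 - 591/403) = 380*(-298005/403) = -113241900/403 ≈ -2.8100e+5)
1/M = 1/(-113241900/403) = -403/113241900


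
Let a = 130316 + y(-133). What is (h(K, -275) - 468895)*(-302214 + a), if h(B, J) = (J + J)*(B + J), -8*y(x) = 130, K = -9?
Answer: 215026905615/4 ≈ 5.3757e+10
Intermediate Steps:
y(x) = -65/4 (y(x) = -⅛*130 = -65/4)
h(B, J) = 2*J*(B + J) (h(B, J) = (2*J)*(B + J) = 2*J*(B + J))
a = 521199/4 (a = 130316 - 65/4 = 521199/4 ≈ 1.3030e+5)
(h(K, -275) - 468895)*(-302214 + a) = (2*(-275)*(-9 - 275) - 468895)*(-302214 + 521199/4) = (2*(-275)*(-284) - 468895)*(-687657/4) = (156200 - 468895)*(-687657/4) = -312695*(-687657/4) = 215026905615/4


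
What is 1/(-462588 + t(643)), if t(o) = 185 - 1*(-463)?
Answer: -1/461940 ≈ -2.1648e-6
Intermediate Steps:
t(o) = 648 (t(o) = 185 + 463 = 648)
1/(-462588 + t(643)) = 1/(-462588 + 648) = 1/(-461940) = -1/461940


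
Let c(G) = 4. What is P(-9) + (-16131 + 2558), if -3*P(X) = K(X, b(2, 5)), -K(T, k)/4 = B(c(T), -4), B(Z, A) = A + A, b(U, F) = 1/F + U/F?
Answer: -40751/3 ≈ -13584.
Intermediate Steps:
b(U, F) = 1/F + U/F
B(Z, A) = 2*A
K(T, k) = 32 (K(T, k) = -8*(-4) = -4*(-8) = 32)
P(X) = -32/3 (P(X) = -⅓*32 = -32/3)
P(-9) + (-16131 + 2558) = -32/3 + (-16131 + 2558) = -32/3 - 13573 = -40751/3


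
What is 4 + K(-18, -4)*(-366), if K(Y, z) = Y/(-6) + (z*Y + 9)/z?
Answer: 12635/2 ≈ 6317.5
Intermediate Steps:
K(Y, z) = -Y/6 + (9 + Y*z)/z (K(Y, z) = Y*(-⅙) + (Y*z + 9)/z = -Y/6 + (9 + Y*z)/z)
4 + K(-18, -4)*(-366) = 4 + (9/(-4) + (⅚)*(-18))*(-366) = 4 + (9*(-¼) - 15)*(-366) = 4 + (-9/4 - 15)*(-366) = 4 - 69/4*(-366) = 4 + 12627/2 = 12635/2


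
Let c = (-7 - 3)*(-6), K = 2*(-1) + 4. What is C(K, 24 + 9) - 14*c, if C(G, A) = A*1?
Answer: -807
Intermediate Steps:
K = 2 (K = -2 + 4 = 2)
c = 60 (c = -10*(-6) = 60)
C(G, A) = A
C(K, 24 + 9) - 14*c = (24 + 9) - 14*60 = 33 - 840 = -807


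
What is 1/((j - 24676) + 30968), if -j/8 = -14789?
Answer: 1/124604 ≈ 8.0254e-6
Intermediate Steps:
j = 118312 (j = -8*(-14789) = 118312)
1/((j - 24676) + 30968) = 1/((118312 - 24676) + 30968) = 1/(93636 + 30968) = 1/124604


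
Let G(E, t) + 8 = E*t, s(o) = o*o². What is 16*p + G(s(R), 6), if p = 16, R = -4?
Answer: -136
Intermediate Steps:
s(o) = o³
G(E, t) = -8 + E*t
16*p + G(s(R), 6) = 16*16 + (-8 + (-4)³*6) = 256 + (-8 - 64*6) = 256 + (-8 - 384) = 256 - 392 = -136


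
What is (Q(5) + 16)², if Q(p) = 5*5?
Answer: 1681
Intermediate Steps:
Q(p) = 25
(Q(5) + 16)² = (25 + 16)² = 41² = 1681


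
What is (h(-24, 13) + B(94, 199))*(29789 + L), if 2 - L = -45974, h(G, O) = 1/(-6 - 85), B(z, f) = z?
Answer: 648018045/91 ≈ 7.1211e+6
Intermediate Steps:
h(G, O) = -1/91 (h(G, O) = 1/(-91) = -1/91)
L = 45976 (L = 2 - 1*(-45974) = 2 + 45974 = 45976)
(h(-24, 13) + B(94, 199))*(29789 + L) = (-1/91 + 94)*(29789 + 45976) = (8553/91)*75765 = 648018045/91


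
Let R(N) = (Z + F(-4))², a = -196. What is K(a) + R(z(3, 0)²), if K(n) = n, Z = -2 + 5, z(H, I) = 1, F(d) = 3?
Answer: -160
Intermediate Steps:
Z = 3
R(N) = 36 (R(N) = (3 + 3)² = 6² = 36)
K(a) + R(z(3, 0)²) = -196 + 36 = -160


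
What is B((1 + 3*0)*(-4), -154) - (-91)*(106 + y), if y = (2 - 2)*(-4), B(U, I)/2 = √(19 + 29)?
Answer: 9646 + 8*√3 ≈ 9659.9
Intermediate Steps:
B(U, I) = 8*√3 (B(U, I) = 2*√(19 + 29) = 2*√48 = 2*(4*√3) = 8*√3)
y = 0 (y = 0*(-4) = 0)
B((1 + 3*0)*(-4), -154) - (-91)*(106 + y) = 8*√3 - (-91)*(106 + 0) = 8*√3 - (-91)*106 = 8*√3 - 1*(-9646) = 8*√3 + 9646 = 9646 + 8*√3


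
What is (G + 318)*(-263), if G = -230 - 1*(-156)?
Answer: -64172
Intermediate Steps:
G = -74 (G = -230 + 156 = -74)
(G + 318)*(-263) = (-74 + 318)*(-263) = 244*(-263) = -64172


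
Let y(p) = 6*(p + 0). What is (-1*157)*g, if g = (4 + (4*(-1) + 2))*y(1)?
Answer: -1884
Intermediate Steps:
y(p) = 6*p
g = 12 (g = (4 + (4*(-1) + 2))*(6*1) = (4 + (-4 + 2))*6 = (4 - 2)*6 = 2*6 = 12)
(-1*157)*g = -1*157*12 = -157*12 = -1884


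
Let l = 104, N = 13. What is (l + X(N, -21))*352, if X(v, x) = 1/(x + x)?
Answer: 768592/21 ≈ 36600.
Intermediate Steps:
X(v, x) = 1/(2*x)
(l + X(N, -21))*352 = (104 + (½)/(-21))*352 = (104 + (½)*(-1/21))*352 = (104 - 1/42)*352 = (4367/42)*352 = 768592/21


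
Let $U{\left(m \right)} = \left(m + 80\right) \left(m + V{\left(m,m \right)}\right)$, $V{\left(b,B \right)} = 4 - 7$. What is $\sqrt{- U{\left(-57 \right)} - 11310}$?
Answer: $i \sqrt{9930} \approx 99.649 i$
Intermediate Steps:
$V{\left(b,B \right)} = -3$
$U{\left(m \right)} = \left(-3 + m\right) \left(80 + m\right)$ ($U{\left(m \right)} = \left(m + 80\right) \left(m - 3\right) = \left(80 + m\right) \left(-3 + m\right) = \left(-3 + m\right) \left(80 + m\right)$)
$\sqrt{- U{\left(-57 \right)} - 11310} = \sqrt{- (-240 + \left(-57\right)^{2} + 77 \left(-57\right)) - 11310} = \sqrt{- (-240 + 3249 - 4389) - 11310} = \sqrt{\left(-1\right) \left(-1380\right) - 11310} = \sqrt{1380 - 11310} = \sqrt{-9930} = i \sqrt{9930}$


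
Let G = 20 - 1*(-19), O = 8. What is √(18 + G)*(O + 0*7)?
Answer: 8*√57 ≈ 60.399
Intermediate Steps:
G = 39 (G = 20 + 19 = 39)
√(18 + G)*(O + 0*7) = √(18 + 39)*(8 + 0*7) = √57*(8 + 0) = √57*8 = 8*√57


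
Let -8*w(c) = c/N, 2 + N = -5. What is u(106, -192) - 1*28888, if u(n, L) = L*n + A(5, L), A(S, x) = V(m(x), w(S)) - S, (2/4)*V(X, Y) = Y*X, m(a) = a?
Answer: -344955/7 ≈ -49279.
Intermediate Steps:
N = -7 (N = -2 - 5 = -7)
w(c) = c/56 (w(c) = -c/(8*(-7)) = -c*(-1)/(8*7) = -(-1)*c/56 = c/56)
V(X, Y) = 2*X*Y (V(X, Y) = 2*(Y*X) = 2*(X*Y) = 2*X*Y)
A(S, x) = -S + S*x/28 (A(S, x) = 2*x*(S/56) - S = S*x/28 - S = -S + S*x/28)
u(n, L) = -5 + 5*L/28 + L*n (u(n, L) = L*n + (1/28)*5*(-28 + L) = L*n + (-5 + 5*L/28) = -5 + 5*L/28 + L*n)
u(106, -192) - 1*28888 = (-5 + (5/28)*(-192) - 192*106) - 1*28888 = (-5 - 240/7 - 20352) - 28888 = -142739/7 - 28888 = -344955/7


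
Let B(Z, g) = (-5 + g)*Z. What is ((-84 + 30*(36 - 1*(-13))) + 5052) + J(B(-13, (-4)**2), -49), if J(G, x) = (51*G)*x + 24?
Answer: 363819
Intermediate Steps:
B(Z, g) = Z*(-5 + g)
J(G, x) = 24 + 51*G*x (J(G, x) = 51*G*x + 24 = 24 + 51*G*x)
((-84 + 30*(36 - 1*(-13))) + 5052) + J(B(-13, (-4)**2), -49) = ((-84 + 30*(36 - 1*(-13))) + 5052) + (24 + 51*(-13*(-5 + (-4)**2))*(-49)) = ((-84 + 30*(36 + 13)) + 5052) + (24 + 51*(-13*(-5 + 16))*(-49)) = ((-84 + 30*49) + 5052) + (24 + 51*(-13*11)*(-49)) = ((-84 + 1470) + 5052) + (24 + 51*(-143)*(-49)) = (1386 + 5052) + (24 + 357357) = 6438 + 357381 = 363819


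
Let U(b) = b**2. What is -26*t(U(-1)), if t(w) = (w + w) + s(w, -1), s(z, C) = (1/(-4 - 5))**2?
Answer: -4238/81 ≈ -52.321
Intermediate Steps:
s(z, C) = 1/81 (s(z, C) = (1/(-9))**2 = (-1/9)**2 = 1/81)
t(w) = 1/81 + 2*w (t(w) = (w + w) + 1/81 = 2*w + 1/81 = 1/81 + 2*w)
-26*t(U(-1)) = -26*(1/81 + 2*(-1)**2) = -26*(1/81 + 2*1) = -26*(1/81 + 2) = -26*163/81 = -4238/81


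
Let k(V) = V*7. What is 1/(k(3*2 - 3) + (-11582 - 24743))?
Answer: -1/36304 ≈ -2.7545e-5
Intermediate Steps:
k(V) = 7*V
1/(k(3*2 - 3) + (-11582 - 24743)) = 1/(7*(3*2 - 3) + (-11582 - 24743)) = 1/(7*(6 - 3) - 36325) = 1/(7*3 - 36325) = 1/(21 - 36325) = 1/(-36304) = -1/36304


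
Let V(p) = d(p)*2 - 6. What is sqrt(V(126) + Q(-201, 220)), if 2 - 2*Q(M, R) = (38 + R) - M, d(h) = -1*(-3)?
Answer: I*sqrt(914)/2 ≈ 15.116*I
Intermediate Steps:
d(h) = 3
Q(M, R) = -18 + M/2 - R/2 (Q(M, R) = 1 - ((38 + R) - M)/2 = 1 - (38 + R - M)/2 = 1 + (-19 + M/2 - R/2) = -18 + M/2 - R/2)
V(p) = 0 (V(p) = 3*2 - 6 = 6 - 6 = 0)
sqrt(V(126) + Q(-201, 220)) = sqrt(0 + (-18 + (1/2)*(-201) - 1/2*220)) = sqrt(0 + (-18 - 201/2 - 110)) = sqrt(0 - 457/2) = sqrt(-457/2) = I*sqrt(914)/2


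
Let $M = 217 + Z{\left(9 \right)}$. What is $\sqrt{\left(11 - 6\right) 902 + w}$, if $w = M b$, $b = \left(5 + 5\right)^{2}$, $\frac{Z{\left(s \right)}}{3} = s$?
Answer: $7 \sqrt{590} \approx 170.03$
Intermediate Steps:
$Z{\left(s \right)} = 3 s$
$b = 100$ ($b = 10^{2} = 100$)
$M = 244$ ($M = 217 + 3 \cdot 9 = 217 + 27 = 244$)
$w = 24400$ ($w = 244 \cdot 100 = 24400$)
$\sqrt{\left(11 - 6\right) 902 + w} = \sqrt{\left(11 - 6\right) 902 + 24400} = \sqrt{5 \cdot 902 + 24400} = \sqrt{4510 + 24400} = \sqrt{28910} = 7 \sqrt{590}$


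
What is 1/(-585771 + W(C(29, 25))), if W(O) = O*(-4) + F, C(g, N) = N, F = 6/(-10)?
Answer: -5/2929358 ≈ -1.7069e-6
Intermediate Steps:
F = -3/5 (F = 6*(-1/10) = -3/5 ≈ -0.60000)
W(O) = -3/5 - 4*O (W(O) = O*(-4) - 3/5 = -4*O - 3/5 = -3/5 - 4*O)
1/(-585771 + W(C(29, 25))) = 1/(-585771 + (-3/5 - 4*25)) = 1/(-585771 + (-3/5 - 100)) = 1/(-585771 - 503/5) = 1/(-2929358/5) = -5/2929358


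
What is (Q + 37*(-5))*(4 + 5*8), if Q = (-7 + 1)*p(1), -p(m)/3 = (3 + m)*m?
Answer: -4972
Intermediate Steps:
p(m) = -3*m*(3 + m) (p(m) = -3*(3 + m)*m = -3*m*(3 + m))
Q = 72 (Q = (-7 + 1)*(-3*1*(3 + 1)) = -(-18)*4 = -6*(-12) = 72)
(Q + 37*(-5))*(4 + 5*8) = (72 + 37*(-5))*(4 + 5*8) = (72 - 185)*(4 + 40) = -113*44 = -4972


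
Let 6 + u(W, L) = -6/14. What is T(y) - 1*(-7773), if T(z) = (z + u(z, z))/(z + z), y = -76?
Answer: 8271049/1064 ≈ 7773.5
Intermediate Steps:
u(W, L) = -45/7 (u(W, L) = -6 - 6/14 = -6 - 6*1/14 = -6 - 3/7 = -45/7)
T(z) = (-45/7 + z)/(2*z) (T(z) = (z - 45/7)/(z + z) = (-45/7 + z)/((2*z)) = (-45/7 + z)*(1/(2*z)) = (-45/7 + z)/(2*z))
T(y) - 1*(-7773) = (1/14)*(-45 + 7*(-76))/(-76) - 1*(-7773) = (1/14)*(-1/76)*(-45 - 532) + 7773 = (1/14)*(-1/76)*(-577) + 7773 = 577/1064 + 7773 = 8271049/1064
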